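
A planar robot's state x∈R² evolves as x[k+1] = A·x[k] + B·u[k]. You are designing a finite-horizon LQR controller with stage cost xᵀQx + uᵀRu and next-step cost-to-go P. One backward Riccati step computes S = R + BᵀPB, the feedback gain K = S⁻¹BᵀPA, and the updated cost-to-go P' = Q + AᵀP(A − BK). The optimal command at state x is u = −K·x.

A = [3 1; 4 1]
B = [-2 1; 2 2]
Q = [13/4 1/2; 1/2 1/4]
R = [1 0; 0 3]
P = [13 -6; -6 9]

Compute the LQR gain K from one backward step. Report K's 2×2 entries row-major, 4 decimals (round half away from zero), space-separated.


BᵀP = [-38.0000 30.0000; 1.0000 12.0000]
S = R + BᵀPB = [1 0; 0 3] + [136.0000 22.0000; 22.0000 25.0000] = [137.0000 22.0000; 22.0000 28.0000]
BᵀPA = [6.0000 -8.0000; 51.0000 13.0000]
K = S⁻¹·BᵀPA = [-0.2846 -0.1521; 2.0450 0.5838]
A−BK = [0.3857 0.1119; 0.4791 0.1366]
AᵀP(A−BK) = [14.4102 4.1375; 4.1375 1.1930]
P' = Q + AᵀP(A−BK) = [17.6602 4.6375; 4.6375 1.4430]
tr(P') = 19.1032

-0.2846 -0.1521 2.0450 0.5838


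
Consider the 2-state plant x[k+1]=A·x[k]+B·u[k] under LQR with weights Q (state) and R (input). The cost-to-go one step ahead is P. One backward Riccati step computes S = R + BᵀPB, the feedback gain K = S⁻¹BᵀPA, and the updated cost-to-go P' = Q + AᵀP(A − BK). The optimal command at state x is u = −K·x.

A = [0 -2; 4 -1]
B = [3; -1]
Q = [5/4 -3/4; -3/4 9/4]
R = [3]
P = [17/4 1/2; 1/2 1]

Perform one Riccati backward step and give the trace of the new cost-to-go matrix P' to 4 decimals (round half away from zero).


23.4745

BᵀP = [12.2500 0.5000]
S = R + BᵀPB = [3] + [36.2500] = [39.2500]
BᵀPA = [2.0000 -25.0000]
K = S⁻¹·BᵀPA = [0.0510 -0.6369]
A−BK = [-0.1529 -0.0892; 4.0510 -1.6369]
AᵀP(A−BK) = [15.8981 -6.7261; -6.7261 4.0764]
P' = Q + AᵀP(A−BK) = [17.1481 -7.4761; -7.4761 6.3264]
tr(P') = 23.4745


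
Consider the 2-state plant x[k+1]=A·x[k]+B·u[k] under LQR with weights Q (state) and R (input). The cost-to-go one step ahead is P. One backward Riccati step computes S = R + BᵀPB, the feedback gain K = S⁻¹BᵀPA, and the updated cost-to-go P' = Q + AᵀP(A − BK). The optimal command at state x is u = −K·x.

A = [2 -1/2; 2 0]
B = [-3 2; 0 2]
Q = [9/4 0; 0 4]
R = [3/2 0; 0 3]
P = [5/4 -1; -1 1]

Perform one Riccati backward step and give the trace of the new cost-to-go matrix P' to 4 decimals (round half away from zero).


6.9327

BᵀP = [-3.7500 3.0000; 0.5000 0.0000]
S = R + BᵀPB = [3/2 0; 0 3] + [11.2500 -1.5000; -1.5000 1.0000] = [12.7500 -1.5000; -1.5000 4.0000]
BᵀPA = [-1.5000 1.8750; 1.0000 -0.2500]
K = S⁻¹·BᵀPA = [-0.0923 0.1462; 0.2154 -0.0077]
A−BK = [1.2923 -0.0462; 1.5692 0.0154]
AᵀP(A−BK) = [0.6462 -0.0231; -0.0231 0.0365]
P' = Q + AᵀP(A−BK) = [2.8962 -0.0231; -0.0231 4.0365]
tr(P') = 6.9327


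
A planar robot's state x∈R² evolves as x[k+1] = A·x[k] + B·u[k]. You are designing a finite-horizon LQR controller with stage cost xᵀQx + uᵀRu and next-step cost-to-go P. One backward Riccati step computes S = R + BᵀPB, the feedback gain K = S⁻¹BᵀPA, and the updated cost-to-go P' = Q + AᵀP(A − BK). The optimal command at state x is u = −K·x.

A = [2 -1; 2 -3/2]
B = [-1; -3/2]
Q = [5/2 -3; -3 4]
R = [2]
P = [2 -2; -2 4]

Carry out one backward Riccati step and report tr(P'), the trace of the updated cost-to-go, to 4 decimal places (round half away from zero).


10.7857

BᵀP = [1.0000 -4.0000]
S = R + BᵀPB = [2] + [5.0000] = [7.0000]
BᵀPA = [-6.0000 5.0000]
K = S⁻¹·BᵀPA = [-0.8571 0.7143]
A−BK = [1.1429 -0.2857; 0.7143 -0.4286]
AᵀP(A−BK) = [2.8571 -1.7143; -1.7143 1.4286]
P' = Q + AᵀP(A−BK) = [5.3571 -4.7143; -4.7143 5.4286]
tr(P') = 10.7857


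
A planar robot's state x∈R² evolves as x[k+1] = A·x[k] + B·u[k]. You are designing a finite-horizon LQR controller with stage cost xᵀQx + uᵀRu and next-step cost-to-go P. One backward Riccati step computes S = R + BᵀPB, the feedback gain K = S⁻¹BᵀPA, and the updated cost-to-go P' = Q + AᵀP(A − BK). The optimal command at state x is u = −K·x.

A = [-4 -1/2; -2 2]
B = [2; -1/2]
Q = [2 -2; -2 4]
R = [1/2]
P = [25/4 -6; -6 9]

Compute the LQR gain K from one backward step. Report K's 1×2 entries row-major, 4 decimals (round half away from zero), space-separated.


BᵀP = [15.5000 -16.5000]
S = R + BᵀPB = [1/2] + [39.2500] = [39.7500]
BᵀPA = [-29.0000 -40.7500]
K = S⁻¹·BᵀPA = [-0.7296 -1.0252]
A−BK = [-2.5409 1.5503; -2.3648 1.4874]
AᵀP(A−BK) = [18.8428 -11.2296; -11.2296 7.7873]
P' = Q + AᵀP(A−BK) = [20.8428 -13.2296; -13.2296 11.7873]
tr(P') = 32.6301

-0.7296 -1.0252


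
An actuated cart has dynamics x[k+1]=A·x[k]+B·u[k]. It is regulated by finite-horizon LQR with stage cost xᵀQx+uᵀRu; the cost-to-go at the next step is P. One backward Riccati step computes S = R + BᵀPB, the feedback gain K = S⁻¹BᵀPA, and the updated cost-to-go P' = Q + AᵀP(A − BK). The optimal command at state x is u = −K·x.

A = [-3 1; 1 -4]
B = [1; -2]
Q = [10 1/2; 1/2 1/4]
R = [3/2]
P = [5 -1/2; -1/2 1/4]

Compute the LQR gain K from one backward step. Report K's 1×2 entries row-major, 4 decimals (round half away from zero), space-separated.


-2.0000 1.0526

BᵀP = [6.0000 -1.0000]
S = R + BᵀPB = [3/2] + [8.0000] = [9.5000]
BᵀPA = [-19.0000 10.0000]
K = S⁻¹·BᵀPA = [-2.0000 1.0526]
A−BK = [-1.0000 -0.0526; -3.0000 -1.8947]
AᵀP(A−BK) = [10.2500 -2.5000; -2.5000 2.4737]
P' = Q + AᵀP(A−BK) = [20.2500 -2.0000; -2.0000 2.7237]
tr(P') = 22.9737


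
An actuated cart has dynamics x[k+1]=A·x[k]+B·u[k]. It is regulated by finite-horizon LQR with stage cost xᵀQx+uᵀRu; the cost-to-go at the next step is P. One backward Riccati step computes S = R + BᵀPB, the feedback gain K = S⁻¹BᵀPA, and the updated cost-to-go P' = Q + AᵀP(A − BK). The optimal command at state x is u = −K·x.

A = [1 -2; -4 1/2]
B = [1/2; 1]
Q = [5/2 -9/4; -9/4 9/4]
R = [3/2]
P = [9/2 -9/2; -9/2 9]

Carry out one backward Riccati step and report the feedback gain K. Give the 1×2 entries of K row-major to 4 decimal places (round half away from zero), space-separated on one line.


-4.1053 1.1053

BᵀP = [-2.2500 6.7500]
S = R + BᵀPB = [3/2] + [5.6250] = [7.1250]
BᵀPA = [-29.2500 7.8750]
K = S⁻¹·BᵀPA = [-4.1053 1.1053]
A−BK = [3.0526 -2.5526; 0.1053 -0.6053]
AᵀP(A−BK) = [64.4211 -32.9211; -32.9211 20.5461]
P' = Q + AᵀP(A−BK) = [66.9211 -35.1711; -35.1711 22.7961]
tr(P') = 89.7171


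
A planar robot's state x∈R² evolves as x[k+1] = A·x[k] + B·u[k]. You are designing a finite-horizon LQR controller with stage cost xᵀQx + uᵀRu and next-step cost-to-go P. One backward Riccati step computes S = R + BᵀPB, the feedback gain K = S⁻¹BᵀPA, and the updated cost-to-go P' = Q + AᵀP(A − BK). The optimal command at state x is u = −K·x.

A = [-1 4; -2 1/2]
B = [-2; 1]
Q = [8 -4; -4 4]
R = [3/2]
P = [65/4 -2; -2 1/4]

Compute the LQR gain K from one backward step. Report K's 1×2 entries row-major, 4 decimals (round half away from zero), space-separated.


BᵀP = [-34.5000 4.2500]
S = R + BᵀPB = [3/2] + [73.2500] = [74.7500]
BᵀPA = [26.0000 -135.8750]
K = S⁻¹·BᵀPA = [0.3478 -1.8177]
A−BK = [-0.3043 0.3645; -2.3478 2.3177]
AᵀP(A−BK) = [0.2065 -0.9891; -0.9891 5.0790]
P' = Q + AᵀP(A−BK) = [8.2065 -4.9891; -4.9891 9.0790]
tr(P') = 17.2855

0.3478 -1.8177


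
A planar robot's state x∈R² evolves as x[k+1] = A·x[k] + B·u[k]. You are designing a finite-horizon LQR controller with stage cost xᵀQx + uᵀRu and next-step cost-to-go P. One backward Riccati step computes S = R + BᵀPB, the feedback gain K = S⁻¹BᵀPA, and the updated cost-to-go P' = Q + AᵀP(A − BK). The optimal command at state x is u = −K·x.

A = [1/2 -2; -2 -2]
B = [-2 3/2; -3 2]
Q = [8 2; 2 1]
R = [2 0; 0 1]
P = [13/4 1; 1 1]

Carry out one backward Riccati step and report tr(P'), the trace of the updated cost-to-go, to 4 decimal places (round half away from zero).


11.9385

BᵀP = [-9.5000 -5.0000; 6.8750 3.5000]
S = R + BᵀPB = [2 0; 0 1] + [34.0000 -24.2500; -24.2500 17.3125] = [36.0000 -24.2500; -24.2500 18.3125]
BᵀPA = [5.2500 29.0000; -3.5625 -20.7500]
K = S⁻¹·BᵀPA = [0.1370 0.3916; -0.0132 -0.6146]
A−BK = [0.7937 -0.2950; -1.5628 0.4039]
AᵀP(A−BK) = [2.0465 -0.4952; -0.4952 0.8920]
P' = Q + AᵀP(A−BK) = [10.0465 1.5048; 1.5048 1.8920]
tr(P') = 11.9385


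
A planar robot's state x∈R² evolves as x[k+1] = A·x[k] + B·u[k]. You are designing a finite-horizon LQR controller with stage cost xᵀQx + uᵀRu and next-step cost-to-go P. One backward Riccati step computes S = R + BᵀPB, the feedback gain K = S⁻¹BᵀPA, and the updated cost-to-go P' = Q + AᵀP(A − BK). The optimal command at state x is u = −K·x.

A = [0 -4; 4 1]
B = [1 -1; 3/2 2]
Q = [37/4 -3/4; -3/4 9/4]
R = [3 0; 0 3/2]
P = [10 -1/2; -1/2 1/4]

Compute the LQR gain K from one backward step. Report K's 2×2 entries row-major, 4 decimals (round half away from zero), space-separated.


0.3632 -1.3090 0.5138 2.2458

BᵀP = [9.2500 -0.1250; -11.0000 1.0000]
S = R + BᵀPB = [3 0; 0 3/2] + [9.0625 -9.5000; -9.5000 13.0000] = [12.0625 -9.5000; -9.5000 14.5000]
BᵀPA = [-0.5000 -37.1250; 4.0000 45.0000]
K = S⁻¹·BᵀPA = [0.3632 -1.3090; 0.5138 2.2458]
A−BK = [0.1506 -0.4452; 2.4275 -1.5282]
AᵀP(A−BK) = [2.1262 -0.6379; -0.6379 14.5914]
P' = Q + AᵀP(A−BK) = [11.3762 -1.3879; -1.3879 16.8414]
tr(P') = 28.2176


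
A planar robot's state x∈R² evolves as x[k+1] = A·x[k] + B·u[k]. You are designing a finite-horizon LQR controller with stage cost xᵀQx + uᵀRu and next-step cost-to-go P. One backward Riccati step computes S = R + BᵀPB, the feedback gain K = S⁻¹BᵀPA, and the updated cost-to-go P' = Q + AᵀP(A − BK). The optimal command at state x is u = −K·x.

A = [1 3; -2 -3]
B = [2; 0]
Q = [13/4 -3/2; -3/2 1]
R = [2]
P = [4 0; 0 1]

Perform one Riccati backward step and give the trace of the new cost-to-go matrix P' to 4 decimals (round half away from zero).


21.6944

BᵀP = [8.0000 0.0000]
S = R + BᵀPB = [2] + [16.0000] = [18.0000]
BᵀPA = [8.0000 24.0000]
K = S⁻¹·BᵀPA = [0.4444 1.3333]
A−BK = [0.1111 0.3333; -2.0000 -3.0000]
AᵀP(A−BK) = [4.4444 7.3333; 7.3333 13.0000]
P' = Q + AᵀP(A−BK) = [7.6944 5.8333; 5.8333 14.0000]
tr(P') = 21.6944


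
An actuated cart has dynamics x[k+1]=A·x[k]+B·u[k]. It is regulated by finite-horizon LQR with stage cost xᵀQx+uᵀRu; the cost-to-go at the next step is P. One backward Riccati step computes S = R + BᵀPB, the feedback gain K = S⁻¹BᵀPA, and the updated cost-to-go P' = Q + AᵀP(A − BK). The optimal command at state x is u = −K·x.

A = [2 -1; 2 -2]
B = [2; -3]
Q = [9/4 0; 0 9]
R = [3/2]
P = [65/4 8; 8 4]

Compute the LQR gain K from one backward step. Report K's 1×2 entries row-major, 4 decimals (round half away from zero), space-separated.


BᵀP = [8.5000 4.0000]
S = R + BᵀPB = [3/2] + [5.0000] = [6.5000]
BᵀPA = [25.0000 -16.5000]
K = S⁻¹·BᵀPA = [3.8462 -2.5385]
A−BK = [-5.6923 4.0769; 13.5385 -9.6154]
AᵀP(A−BK) = [48.8462 -33.0385; -33.0385 22.3654]
P' = Q + AᵀP(A−BK) = [51.0962 -33.0385; -33.0385 31.3654]
tr(P') = 82.4615

3.8462 -2.5385


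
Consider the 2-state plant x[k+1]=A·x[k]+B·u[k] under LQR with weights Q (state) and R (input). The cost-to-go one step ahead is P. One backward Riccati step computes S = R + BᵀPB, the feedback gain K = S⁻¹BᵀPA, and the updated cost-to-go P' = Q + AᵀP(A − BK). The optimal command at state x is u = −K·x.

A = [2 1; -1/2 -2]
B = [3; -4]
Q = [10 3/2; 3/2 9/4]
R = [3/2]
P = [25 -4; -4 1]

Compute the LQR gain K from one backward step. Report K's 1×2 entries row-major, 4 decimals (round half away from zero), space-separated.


0.5613 0.3634

BᵀP = [91.0000 -16.0000]
S = R + BᵀPB = [3/2] + [337.0000] = [338.5000]
BᵀPA = [190.0000 123.0000]
K = S⁻¹·BᵀPA = [0.5613 0.3634]
A−BK = [0.3161 -0.0901; 1.7452 -0.5465]
AᵀP(A−BK) = [1.6030 -0.0399; -0.0399 0.3058]
P' = Q + AᵀP(A−BK) = [11.6030 1.4601; 1.4601 2.5558]
tr(P') = 14.1588


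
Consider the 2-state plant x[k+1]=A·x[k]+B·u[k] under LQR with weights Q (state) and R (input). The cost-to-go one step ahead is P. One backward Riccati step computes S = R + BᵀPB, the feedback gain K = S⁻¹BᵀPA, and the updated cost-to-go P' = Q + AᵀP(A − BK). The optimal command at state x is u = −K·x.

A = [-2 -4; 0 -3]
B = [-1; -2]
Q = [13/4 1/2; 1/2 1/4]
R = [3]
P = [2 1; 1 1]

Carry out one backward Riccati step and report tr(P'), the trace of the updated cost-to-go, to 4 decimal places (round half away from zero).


23.5000

BᵀP = [-4.0000 -3.0000]
S = R + BᵀPB = [3] + [10.0000] = [13.0000]
BᵀPA = [8.0000 25.0000]
K = S⁻¹·BᵀPA = [0.6154 1.9231]
A−BK = [-1.3846 -2.0769; 1.2308 0.8462]
AᵀP(A−BK) = [3.0769 6.6154; 6.6154 16.9231]
P' = Q + AᵀP(A−BK) = [6.3269 7.1154; 7.1154 17.1731]
tr(P') = 23.5000


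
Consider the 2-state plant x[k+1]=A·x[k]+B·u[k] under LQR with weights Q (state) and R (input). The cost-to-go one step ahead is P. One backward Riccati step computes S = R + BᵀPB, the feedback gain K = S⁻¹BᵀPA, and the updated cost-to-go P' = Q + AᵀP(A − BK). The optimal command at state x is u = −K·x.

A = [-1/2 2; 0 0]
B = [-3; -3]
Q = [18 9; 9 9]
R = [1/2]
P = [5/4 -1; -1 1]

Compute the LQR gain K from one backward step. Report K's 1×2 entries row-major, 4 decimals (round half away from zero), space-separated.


BᵀP = [-0.7500 0.0000]
S = R + BᵀPB = [1/2] + [2.2500] = [2.7500]
BᵀPA = [0.3750 -1.5000]
K = S⁻¹·BᵀPA = [0.1364 -0.5455]
A−BK = [-0.0909 0.3636; 0.4091 -1.6364]
AᵀP(A−BK) = [0.2614 -1.0455; -1.0455 4.1818]
P' = Q + AᵀP(A−BK) = [18.2614 7.9545; 7.9545 13.1818]
tr(P') = 31.4432

0.1364 -0.5455


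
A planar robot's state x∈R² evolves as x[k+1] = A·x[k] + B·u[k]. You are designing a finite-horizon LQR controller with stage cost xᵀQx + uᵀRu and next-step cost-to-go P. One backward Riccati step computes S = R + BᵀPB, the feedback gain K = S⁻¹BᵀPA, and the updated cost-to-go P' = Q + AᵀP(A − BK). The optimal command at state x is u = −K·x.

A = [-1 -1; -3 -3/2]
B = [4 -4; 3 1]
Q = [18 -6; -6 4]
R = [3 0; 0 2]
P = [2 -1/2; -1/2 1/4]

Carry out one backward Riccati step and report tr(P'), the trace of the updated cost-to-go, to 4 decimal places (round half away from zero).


22.9961

BᵀP = [6.5000 -1.2500; -8.5000 2.2500]
S = R + BᵀPB = [3 0; 0 2] + [22.2500 -27.2500; -27.2500 36.2500] = [25.2500 -27.2500; -27.2500 38.2500]
BᵀPA = [-2.7500 -4.6250; 1.7500 5.1250]
K = S⁻¹·BᵀPA = [-0.2576 -0.1669; -0.1377 0.0151]
A−BK = [-0.5207 -0.2721; -2.0896 -1.0146]
AᵀP(A−BK) = [0.7828 0.3897; 0.3897 0.2133]
P' = Q + AᵀP(A−BK) = [18.7828 -5.6103; -5.6103 4.2133]
tr(P') = 22.9961


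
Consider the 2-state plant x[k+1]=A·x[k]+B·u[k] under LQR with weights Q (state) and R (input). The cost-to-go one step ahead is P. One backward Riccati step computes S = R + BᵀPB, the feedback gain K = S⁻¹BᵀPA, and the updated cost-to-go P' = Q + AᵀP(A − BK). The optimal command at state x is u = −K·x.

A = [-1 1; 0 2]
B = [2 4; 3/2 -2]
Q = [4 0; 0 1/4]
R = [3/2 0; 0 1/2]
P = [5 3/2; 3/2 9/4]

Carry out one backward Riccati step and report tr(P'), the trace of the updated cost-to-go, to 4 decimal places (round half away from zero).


BᵀP = [12.2500 6.3750; 17.0000 1.5000]
S = R + BᵀPB = [3/2 0; 0 1/2] + [34.0625 36.2500; 36.2500 65.0000] = [35.5625 36.2500; 36.2500 65.5000]
BᵀPA = [-12.2500 25.0000; -17.0000 20.0000]
K = S⁻¹·BᵀPA = [-0.1833 0.8988; -0.1581 -0.1921]
A−BK = [-0.0010 -0.0293; -0.0412 0.2677]
AᵀP(A−BK) = [0.0669 -0.2552; -0.2552 1.3722]
P' = Q + AᵀP(A−BK) = [4.0669 -0.2552; -0.2552 1.6222]
tr(P') = 5.6890

5.6890


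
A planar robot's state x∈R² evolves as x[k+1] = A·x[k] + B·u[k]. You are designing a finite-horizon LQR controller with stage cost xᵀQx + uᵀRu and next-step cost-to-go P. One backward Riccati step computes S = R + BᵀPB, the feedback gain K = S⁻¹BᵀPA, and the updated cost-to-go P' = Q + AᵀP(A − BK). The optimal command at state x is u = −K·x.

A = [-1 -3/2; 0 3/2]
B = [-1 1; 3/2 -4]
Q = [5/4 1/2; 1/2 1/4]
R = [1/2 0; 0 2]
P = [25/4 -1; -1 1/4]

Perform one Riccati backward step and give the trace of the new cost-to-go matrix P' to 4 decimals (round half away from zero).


2.6644

BᵀP = [-7.7500 1.3750; 10.2500 -2.0000]
S = R + BᵀPB = [1/2 0; 0 2] + [9.8125 -13.2500; -13.2500 18.2500] = [10.3125 -13.2500; -13.2500 20.2500]
BᵀPA = [7.7500 13.6875; -10.2500 -18.3750]
K = S⁻¹·BᵀPA = [0.6350 1.0132; -0.0907 -0.2445]
A−BK = [-0.2743 -0.2424; -1.3152 -0.9977]
AᵀP(A−BK) = [0.3992 0.5171; 0.5171 0.7651]
P' = Q + AᵀP(A−BK) = [1.6492 1.0171; 1.0171 1.0151]
tr(P') = 2.6644


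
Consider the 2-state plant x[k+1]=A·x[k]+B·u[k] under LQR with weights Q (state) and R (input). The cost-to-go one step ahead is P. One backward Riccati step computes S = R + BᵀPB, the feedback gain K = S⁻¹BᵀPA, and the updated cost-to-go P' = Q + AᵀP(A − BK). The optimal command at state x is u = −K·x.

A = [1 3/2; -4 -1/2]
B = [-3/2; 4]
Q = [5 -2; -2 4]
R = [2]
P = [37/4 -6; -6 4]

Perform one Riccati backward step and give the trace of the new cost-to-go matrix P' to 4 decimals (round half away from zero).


BᵀP = [-37.8750 25.0000]
S = R + BᵀPB = [2] + [156.8125] = [158.8125]
BᵀPA = [-137.8750 -69.3125]
K = S⁻¹·BᵀPA = [-0.8682 -0.4364]
A−BK = [-0.3022 0.8453; -0.5274 1.2458]
AᵀP(A−BK) = [1.5521 0.7005; 0.7005 0.5616]
P' = Q + AᵀP(A−BK) = [6.5521 -1.2995; -1.2995 4.5616]
tr(P') = 11.1137

11.1137


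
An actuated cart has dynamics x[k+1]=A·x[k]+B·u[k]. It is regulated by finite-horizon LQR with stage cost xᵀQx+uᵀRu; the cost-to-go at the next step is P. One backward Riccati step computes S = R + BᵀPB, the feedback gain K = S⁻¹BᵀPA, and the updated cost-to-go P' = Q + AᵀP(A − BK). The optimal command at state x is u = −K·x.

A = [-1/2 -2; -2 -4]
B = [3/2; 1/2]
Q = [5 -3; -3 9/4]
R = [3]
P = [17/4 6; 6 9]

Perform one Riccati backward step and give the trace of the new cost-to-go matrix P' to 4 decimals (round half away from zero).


48.8858

BᵀP = [9.3750 13.5000]
S = R + BᵀPB = [3] + [20.8125] = [23.8125]
BᵀPA = [-31.6875 -72.7500]
K = S⁻¹·BᵀPA = [-1.3307 -3.0551]
A−BK = [1.4961 2.5827; -1.3346 -2.4724]
AᵀP(A−BK) = [6.8957 15.4409; 15.4409 34.7402]
P' = Q + AᵀP(A−BK) = [11.8957 12.4409; 12.4409 36.9902]
tr(P') = 48.8858


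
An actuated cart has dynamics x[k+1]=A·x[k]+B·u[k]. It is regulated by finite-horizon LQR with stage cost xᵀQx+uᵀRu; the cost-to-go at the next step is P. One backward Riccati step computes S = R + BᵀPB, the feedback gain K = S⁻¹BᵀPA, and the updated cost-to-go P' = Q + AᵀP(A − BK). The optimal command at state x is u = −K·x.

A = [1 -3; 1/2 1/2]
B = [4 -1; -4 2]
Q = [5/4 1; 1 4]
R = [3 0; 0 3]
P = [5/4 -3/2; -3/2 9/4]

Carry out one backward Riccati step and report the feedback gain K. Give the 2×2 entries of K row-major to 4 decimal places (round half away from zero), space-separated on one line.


BᵀP = [11.0000 -15.0000; -4.2500 6.0000]
S = R + BᵀPB = [3 0; 0 3] + [104.0000 -41.0000; -41.0000 16.2500] = [107.0000 -41.0000; -41.0000 19.2500]
BᵀPA = [3.5000 -40.5000; -1.2500 15.7500]
K = S⁻¹·BᵀPA = [0.0426 -0.3535; 0.0257 0.0653]
A−BK = [0.8554 -1.5208; 0.6188 -1.0446]
AᵀP(A−BK) = [0.1957 -0.3687; -0.3687 0.9679]
P' = Q + AᵀP(A−BK) = [1.4457 0.6313; 0.6313 4.9679]
tr(P') = 6.4136

0.0426 -0.3535 0.0257 0.0653


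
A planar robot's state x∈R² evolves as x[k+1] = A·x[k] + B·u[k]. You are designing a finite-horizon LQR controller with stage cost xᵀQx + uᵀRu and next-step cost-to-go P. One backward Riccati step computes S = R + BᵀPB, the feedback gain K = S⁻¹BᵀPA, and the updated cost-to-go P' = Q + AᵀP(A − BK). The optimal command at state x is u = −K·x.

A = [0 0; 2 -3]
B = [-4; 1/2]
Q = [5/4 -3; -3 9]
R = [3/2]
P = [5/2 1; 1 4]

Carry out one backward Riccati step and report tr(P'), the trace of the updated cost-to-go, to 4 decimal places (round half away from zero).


60.8994

BᵀP = [-9.5000 -2.0000]
S = R + BᵀPB = [3/2] + [37.0000] = [38.5000]
BᵀPA = [-4.0000 6.0000]
K = S⁻¹·BᵀPA = [-0.1039 0.1558]
A−BK = [-0.4156 0.6234; 2.0519 -3.0779]
AᵀP(A−BK) = [15.5844 -23.3766; -23.3766 35.0649]
P' = Q + AᵀP(A−BK) = [16.8344 -26.3766; -26.3766 44.0649]
tr(P') = 60.8994


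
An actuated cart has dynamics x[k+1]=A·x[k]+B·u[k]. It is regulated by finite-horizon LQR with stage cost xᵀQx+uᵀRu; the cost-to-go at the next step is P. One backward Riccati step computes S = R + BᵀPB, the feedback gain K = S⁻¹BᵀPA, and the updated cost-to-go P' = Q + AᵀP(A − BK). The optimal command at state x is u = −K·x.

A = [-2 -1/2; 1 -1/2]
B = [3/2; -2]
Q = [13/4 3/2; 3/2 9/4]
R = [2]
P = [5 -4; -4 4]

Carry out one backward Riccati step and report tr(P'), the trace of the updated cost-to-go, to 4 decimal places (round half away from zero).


BᵀP = [15.5000 -14.0000]
S = R + BᵀPB = [2] + [51.2500] = [53.2500]
BᵀPA = [-45.0000 -0.7500]
K = S⁻¹·BᵀPA = [-0.8451 -0.0141]
A−BK = [-0.7324 -0.4789; -0.6901 -0.5282]
AᵀP(A−BK) = [1.9718 0.3662; 0.3662 0.2394]
P' = Q + AᵀP(A−BK) = [5.2218 1.8662; 1.8662 2.4894]
tr(P') = 7.7113

7.7113


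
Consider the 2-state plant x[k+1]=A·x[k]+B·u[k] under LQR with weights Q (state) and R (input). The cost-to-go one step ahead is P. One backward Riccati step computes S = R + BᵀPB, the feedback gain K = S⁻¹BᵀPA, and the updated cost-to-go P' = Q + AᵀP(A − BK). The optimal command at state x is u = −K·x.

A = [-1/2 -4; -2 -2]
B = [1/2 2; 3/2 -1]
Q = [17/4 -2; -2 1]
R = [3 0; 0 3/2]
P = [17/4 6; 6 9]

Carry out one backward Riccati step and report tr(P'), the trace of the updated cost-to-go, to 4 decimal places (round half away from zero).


BᵀP = [11.1250 16.5000; 2.5000 3.0000]
S = R + BᵀPB = [3 0; 0 3/2] + [30.3125 5.7500; 5.7500 2.0000] = [33.3125 5.7500; 5.7500 3.5000]
BᵀPA = [-38.5625 -77.5000; -7.2500 -16.0000]
K = S⁻¹·BᵀPA = [-1.1167 -2.1459; -0.2368 -1.0460]
A−BK = [0.5320 -0.8350; -0.5617 0.1728]
AᵀP(A−BK) = [4.2820 8.1650; 8.1650 16.9562]
P' = Q + AᵀP(A−BK) = [8.5320 6.1650; 6.1650 17.9562]
tr(P') = 26.4882

26.4882


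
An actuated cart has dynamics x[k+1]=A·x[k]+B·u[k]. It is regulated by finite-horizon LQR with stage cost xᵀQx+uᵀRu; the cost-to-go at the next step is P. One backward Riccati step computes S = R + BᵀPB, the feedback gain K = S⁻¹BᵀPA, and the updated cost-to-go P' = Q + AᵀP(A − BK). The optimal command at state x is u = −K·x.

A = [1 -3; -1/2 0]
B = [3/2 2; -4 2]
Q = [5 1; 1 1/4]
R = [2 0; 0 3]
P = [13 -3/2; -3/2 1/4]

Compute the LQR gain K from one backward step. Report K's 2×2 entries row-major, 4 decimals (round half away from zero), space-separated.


0.3153 -0.8146 0.2323 -0.7443

BᵀP = [25.5000 -3.2500; 23.0000 -2.5000]
S = R + BᵀPB = [2 0; 0 3] + [51.2500 44.5000; 44.5000 41.0000] = [53.2500 44.5000; 44.5000 44.0000]
BᵀPA = [27.1250 -76.5000; 24.2500 -69.0000]
K = S⁻¹·BᵀPA = [0.3153 -0.8146; 0.2323 -0.7443]
A−BK = [0.0625 -0.2895; 0.2967 -1.7698]
AᵀP(A−BK) = [0.3778 -1.1041; -1.1041 3.3246]
P' = Q + AᵀP(A−BK) = [5.3778 -0.1041; -0.1041 3.5746]
tr(P') = 8.9524


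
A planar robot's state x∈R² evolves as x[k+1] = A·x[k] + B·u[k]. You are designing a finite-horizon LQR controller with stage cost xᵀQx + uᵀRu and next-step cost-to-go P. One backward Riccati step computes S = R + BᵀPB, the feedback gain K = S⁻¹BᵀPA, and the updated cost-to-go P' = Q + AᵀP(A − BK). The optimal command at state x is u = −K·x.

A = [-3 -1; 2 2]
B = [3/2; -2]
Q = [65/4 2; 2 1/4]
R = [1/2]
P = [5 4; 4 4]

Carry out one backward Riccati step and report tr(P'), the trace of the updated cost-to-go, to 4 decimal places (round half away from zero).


29.5667

BᵀP = [-0.5000 -2.0000]
S = R + BᵀPB = [1/2] + [3.2500] = [3.7500]
BᵀPA = [-2.5000 -3.5000]
K = S⁻¹·BᵀPA = [-0.6667 -0.9333]
A−BK = [-2.0000 0.4000; 0.6667 0.1333]
AᵀP(A−BK) = [11.3333 -3.3333; -3.3333 1.7333]
P' = Q + AᵀP(A−BK) = [27.5833 -1.3333; -1.3333 1.9833]
tr(P') = 29.5667


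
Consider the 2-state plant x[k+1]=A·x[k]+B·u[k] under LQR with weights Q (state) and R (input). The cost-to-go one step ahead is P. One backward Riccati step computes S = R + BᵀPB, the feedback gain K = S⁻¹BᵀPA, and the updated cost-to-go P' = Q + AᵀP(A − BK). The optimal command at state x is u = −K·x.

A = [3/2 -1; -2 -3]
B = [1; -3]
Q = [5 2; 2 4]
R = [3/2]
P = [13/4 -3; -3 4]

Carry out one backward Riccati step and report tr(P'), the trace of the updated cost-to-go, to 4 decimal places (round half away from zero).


13.4739

BᵀP = [12.2500 -15.0000]
S = R + BᵀPB = [3/2] + [57.2500] = [58.7500]
BᵀPA = [48.3750 32.7500]
K = S⁻¹·BᵀPA = [0.8234 0.5574]
A−BK = [0.6766 -1.5574; 0.4702 -1.3277]
AᵀP(A−BK) = [1.4803 -0.3415; -0.3415 2.9936]
P' = Q + AᵀP(A−BK) = [6.4803 1.6585; 1.6585 6.9936]
tr(P') = 13.4739


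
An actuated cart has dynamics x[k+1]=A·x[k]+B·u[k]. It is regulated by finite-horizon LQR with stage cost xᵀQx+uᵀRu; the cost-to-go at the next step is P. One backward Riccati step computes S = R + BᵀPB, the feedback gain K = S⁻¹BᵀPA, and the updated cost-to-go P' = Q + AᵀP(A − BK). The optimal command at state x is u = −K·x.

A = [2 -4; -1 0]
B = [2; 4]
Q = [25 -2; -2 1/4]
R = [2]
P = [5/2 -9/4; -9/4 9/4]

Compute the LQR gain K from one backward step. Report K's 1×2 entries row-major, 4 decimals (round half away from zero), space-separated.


-1.0417 1.3333

BᵀP = [-4.0000 4.5000]
S = R + BᵀPB = [2] + [10.0000] = [12.0000]
BᵀPA = [-12.5000 16.0000]
K = S⁻¹·BᵀPA = [-1.0417 1.3333]
A−BK = [4.0833 -6.6667; 3.1667 -5.3333]
AᵀP(A−BK) = [8.2292 -12.3333; -12.3333 18.6667]
P' = Q + AᵀP(A−BK) = [33.2292 -14.3333; -14.3333 18.9167]
tr(P') = 52.1458


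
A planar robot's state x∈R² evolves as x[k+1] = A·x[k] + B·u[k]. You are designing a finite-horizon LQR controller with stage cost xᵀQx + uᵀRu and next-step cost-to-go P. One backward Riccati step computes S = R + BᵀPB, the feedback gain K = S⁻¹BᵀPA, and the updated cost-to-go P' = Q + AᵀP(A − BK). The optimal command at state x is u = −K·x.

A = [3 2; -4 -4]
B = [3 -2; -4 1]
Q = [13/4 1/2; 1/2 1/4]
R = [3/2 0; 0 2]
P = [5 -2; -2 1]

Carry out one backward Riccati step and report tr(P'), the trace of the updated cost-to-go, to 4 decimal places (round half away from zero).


BᵀP = [23.0000 -10.0000; -12.0000 5.0000]
S = R + BᵀPB = [3/2 0; 0 2] + [109.0000 -56.0000; -56.0000 29.0000] = [110.5000 -56.0000; -56.0000 31.0000]
BᵀPA = [109.0000 86.0000; -56.0000 -44.0000]
K = S⁻¹·BᵀPA = [0.8394 0.6978; -0.2902 -0.1589]
A−BK = [-0.0984 -0.4111; -0.3523 -1.0501]
AᵀP(A−BK) = [1.2591 1.0466; 1.0466 1.0017]
P' = Q + AᵀP(A−BK) = [4.5091 1.5466; 1.5466 1.2517]
tr(P') = 5.7608

5.7608


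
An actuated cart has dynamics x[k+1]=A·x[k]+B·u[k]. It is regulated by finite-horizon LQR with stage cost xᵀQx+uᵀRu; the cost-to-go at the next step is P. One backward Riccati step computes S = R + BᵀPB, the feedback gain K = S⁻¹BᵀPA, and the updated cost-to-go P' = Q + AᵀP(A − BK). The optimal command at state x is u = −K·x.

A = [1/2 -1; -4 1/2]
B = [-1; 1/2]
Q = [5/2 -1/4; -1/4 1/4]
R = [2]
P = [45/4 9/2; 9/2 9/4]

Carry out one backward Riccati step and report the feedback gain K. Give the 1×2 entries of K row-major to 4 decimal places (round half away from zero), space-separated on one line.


BᵀP = [-9.0000 -3.3750]
S = R + BᵀPB = [2] + [7.3125] = [9.3125]
BᵀPA = [9.0000 7.3125]
K = S⁻¹·BᵀPA = [0.9664 0.7852]
A−BK = [1.4664 -0.2148; -4.4832 0.1074]
AᵀP(A−BK) = [12.1145 1.9329; 1.9329 1.5705]
P' = Q + AᵀP(A−BK) = [14.6145 1.6829; 1.6829 1.8205]
tr(P') = 16.4350

0.9664 0.7852


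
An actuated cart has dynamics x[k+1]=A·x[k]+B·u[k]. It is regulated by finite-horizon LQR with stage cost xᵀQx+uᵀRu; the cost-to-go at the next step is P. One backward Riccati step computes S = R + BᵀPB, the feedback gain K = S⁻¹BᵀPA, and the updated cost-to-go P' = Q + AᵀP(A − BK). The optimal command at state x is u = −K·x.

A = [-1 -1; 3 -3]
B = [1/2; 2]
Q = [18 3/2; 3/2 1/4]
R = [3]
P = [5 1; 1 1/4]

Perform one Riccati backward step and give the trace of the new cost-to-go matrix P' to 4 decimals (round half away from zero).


24.6810

BᵀP = [4.5000 1.0000]
S = R + BᵀPB = [3] + [4.2500] = [7.2500]
BᵀPA = [-1.5000 -7.5000]
K = S⁻¹·BᵀPA = [-0.2069 -1.0345]
A−BK = [-0.8966 -0.4828; 3.4138 -0.9310]
AᵀP(A−BK) = [0.9397 1.1983; 1.1983 5.4914]
P' = Q + AᵀP(A−BK) = [18.9397 2.6983; 2.6983 5.7414]
tr(P') = 24.6810


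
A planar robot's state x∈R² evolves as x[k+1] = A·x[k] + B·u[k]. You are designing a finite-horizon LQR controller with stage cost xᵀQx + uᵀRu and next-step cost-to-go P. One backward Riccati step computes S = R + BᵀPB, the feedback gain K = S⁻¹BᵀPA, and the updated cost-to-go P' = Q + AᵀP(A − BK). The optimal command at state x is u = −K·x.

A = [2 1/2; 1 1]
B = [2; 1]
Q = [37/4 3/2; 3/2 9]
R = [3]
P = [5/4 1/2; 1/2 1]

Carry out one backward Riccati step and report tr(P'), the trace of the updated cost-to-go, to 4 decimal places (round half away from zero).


21.1307

BᵀP = [3.0000 2.0000]
S = R + BᵀPB = [3] + [8.0000] = [11.0000]
BᵀPA = [8.0000 3.5000]
K = S⁻¹·BᵀPA = [0.7273 0.3182]
A−BK = [0.5455 -0.1364; 0.2727 0.6818]
AᵀP(A−BK) = [2.1818 0.9545; 0.9545 0.6989]
P' = Q + AᵀP(A−BK) = [11.4318 2.4545; 2.4545 9.6989]
tr(P') = 21.1307


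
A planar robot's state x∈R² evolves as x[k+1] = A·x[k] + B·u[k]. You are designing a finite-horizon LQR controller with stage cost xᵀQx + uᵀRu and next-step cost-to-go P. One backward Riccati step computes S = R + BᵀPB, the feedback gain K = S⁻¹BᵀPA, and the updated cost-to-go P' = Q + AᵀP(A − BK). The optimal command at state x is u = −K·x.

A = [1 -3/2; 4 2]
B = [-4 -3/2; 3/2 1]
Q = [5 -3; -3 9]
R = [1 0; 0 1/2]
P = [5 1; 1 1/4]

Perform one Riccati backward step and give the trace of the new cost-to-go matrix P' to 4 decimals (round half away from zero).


15.5177

BᵀP = [-18.5000 -3.6250; -6.5000 -1.2500]
S = R + BᵀPB = [1 0; 0 1/2] + [68.5625 24.1250; 24.1250 8.5000] = [69.5625 24.1250; 24.1250 9.0000]
BᵀPA = [-33.0000 20.5000; -11.5000 7.2500]
K = S⁻¹·BᵀPA = [-0.4441 0.2178; -0.0873 0.2217]
A−BK = [-0.9074 -0.2962; 4.7535 1.4516]
AᵀP(A−BK) = [1.3402 0.2373; 0.2373 0.1775]
P' = Q + AᵀP(A−BK) = [6.3402 -2.7627; -2.7627 9.1775]
tr(P') = 15.5177


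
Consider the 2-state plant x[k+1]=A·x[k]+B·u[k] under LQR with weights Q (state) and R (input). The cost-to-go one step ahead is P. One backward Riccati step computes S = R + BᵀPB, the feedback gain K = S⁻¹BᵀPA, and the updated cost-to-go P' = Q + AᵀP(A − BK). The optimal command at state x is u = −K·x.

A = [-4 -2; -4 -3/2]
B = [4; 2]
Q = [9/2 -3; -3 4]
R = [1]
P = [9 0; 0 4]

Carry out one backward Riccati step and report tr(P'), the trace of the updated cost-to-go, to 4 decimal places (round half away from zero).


BᵀP = [36.0000 8.0000]
S = R + BᵀPB = [1] + [160.0000] = [161.0000]
BᵀPA = [-176.0000 -84.0000]
K = S⁻¹·BᵀPA = [-1.0932 -0.5217]
A−BK = [0.3727 0.0870; -1.8137 -0.4565]
AᵀP(A−BK) = [15.6025 4.1739; 4.1739 1.1739]
P' = Q + AᵀP(A−BK) = [20.1025 1.1739; 1.1739 5.1739]
tr(P') = 25.2764

25.2764


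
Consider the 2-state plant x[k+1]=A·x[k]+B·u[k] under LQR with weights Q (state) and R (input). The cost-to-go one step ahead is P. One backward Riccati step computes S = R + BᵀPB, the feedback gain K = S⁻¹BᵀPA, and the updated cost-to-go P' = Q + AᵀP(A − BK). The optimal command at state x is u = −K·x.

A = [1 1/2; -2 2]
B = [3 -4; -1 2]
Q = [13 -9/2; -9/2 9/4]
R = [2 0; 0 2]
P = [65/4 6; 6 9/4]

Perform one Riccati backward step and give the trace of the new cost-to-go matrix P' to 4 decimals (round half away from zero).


BᵀP = [42.7500 15.7500; -53.0000 -19.5000]
S = R + BᵀPB = [2 0; 0 2] + [112.5000 -139.5000; -139.5000 173.0000] = [114.5000 -139.5000; -139.5000 175.0000]
BᵀPA = [11.2500 52.8750; -14.0000 -65.5000]
K = S⁻¹·BᵀPA = [0.0273 0.2007; -0.0583 -0.2143]
A−BK = [0.6851 -0.9593; -1.8562 2.6293]
AᵀP(A−BK) = [0.1275 -0.1331; -0.1331 0.4139]
P' = Q + AᵀP(A−BK) = [13.1275 -4.6331; -4.6331 2.6639]
tr(P') = 15.7914

15.7914


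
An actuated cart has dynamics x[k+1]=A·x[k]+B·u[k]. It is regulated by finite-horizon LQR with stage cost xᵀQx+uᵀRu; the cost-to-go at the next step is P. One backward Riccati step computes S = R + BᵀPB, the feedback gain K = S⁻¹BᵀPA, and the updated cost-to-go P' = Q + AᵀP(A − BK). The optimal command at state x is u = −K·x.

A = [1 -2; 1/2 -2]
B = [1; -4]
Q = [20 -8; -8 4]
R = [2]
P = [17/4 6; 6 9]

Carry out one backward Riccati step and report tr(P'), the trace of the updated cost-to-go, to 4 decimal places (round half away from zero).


28.8661

BᵀP = [-19.7500 -30.0000]
S = R + BᵀPB = [2] + [100.2500] = [102.2500]
BᵀPA = [-34.7500 99.5000]
K = S⁻¹·BᵀPA = [-0.3399 0.9731]
A−BK = [1.3399 -2.9731; -0.8594 1.8924]
AᵀP(A−BK) = [0.6901 -1.6846; -1.6846 4.1760]
P' = Q + AᵀP(A−BK) = [20.6901 -9.6846; -9.6846 8.1760]
tr(P') = 28.8661


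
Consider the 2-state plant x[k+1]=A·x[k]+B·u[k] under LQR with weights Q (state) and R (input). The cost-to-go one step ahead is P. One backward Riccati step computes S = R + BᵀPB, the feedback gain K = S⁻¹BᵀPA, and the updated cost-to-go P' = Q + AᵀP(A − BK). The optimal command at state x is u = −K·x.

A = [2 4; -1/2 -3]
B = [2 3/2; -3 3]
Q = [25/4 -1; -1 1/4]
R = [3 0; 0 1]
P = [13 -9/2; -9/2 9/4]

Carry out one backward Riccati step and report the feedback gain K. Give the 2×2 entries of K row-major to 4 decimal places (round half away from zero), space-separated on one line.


0.6310 1.5364 0.4428 0.5564

BᵀP = [39.5000 -15.7500; 6.0000 0.0000]
S = R + BᵀPB = [3 0; 0 1] + [126.2500 12.0000; 12.0000 9.0000] = [129.2500 12.0000; 12.0000 10.0000]
BᵀPA = [86.8750 205.2500; 12.0000 24.0000]
K = S⁻¹·BᵀPA = [0.6310 1.5364; 0.4428 0.5564]
A−BK = [0.0738 0.0927; 0.0649 -0.0601]
AᵀP(A−BK) = [1.4278 3.2279; 3.2279 7.5607]
P' = Q + AᵀP(A−BK) = [7.6778 2.2279; 2.2279 7.8107]
tr(P') = 15.4886


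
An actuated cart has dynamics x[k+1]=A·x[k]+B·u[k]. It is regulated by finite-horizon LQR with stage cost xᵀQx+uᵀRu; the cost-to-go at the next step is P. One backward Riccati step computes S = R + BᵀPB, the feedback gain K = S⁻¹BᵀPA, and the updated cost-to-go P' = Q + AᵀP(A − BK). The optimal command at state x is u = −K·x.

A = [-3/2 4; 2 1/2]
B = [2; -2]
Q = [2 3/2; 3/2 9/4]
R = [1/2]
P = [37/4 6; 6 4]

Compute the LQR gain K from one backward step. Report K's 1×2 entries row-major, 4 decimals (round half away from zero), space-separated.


-0.3182 5.0909

BᵀP = [6.5000 4.0000]
S = R + BᵀPB = [1/2] + [5.0000] = [5.5000]
BᵀPA = [-1.7500 28.0000]
K = S⁻¹·BᵀPA = [-0.3182 5.0909]
A−BK = [-0.8636 -6.1818; 1.3636 10.6818]
AᵀP(A−BK) = [0.2557 0.9091; 0.9091 30.4545]
P' = Q + AᵀP(A−BK) = [2.2557 2.4091; 2.4091 32.7045]
tr(P') = 34.9602


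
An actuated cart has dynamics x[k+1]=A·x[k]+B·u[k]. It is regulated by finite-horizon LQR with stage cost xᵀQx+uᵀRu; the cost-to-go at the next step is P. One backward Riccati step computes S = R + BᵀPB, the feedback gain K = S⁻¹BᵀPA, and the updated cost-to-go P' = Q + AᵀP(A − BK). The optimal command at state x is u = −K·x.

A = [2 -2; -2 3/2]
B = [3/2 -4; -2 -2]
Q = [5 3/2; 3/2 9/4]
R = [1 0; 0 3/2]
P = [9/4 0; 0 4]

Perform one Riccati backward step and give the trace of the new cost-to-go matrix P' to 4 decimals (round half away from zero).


BᵀP = [3.3750 -8.0000; -9.0000 -8.0000]
S = R + BᵀPB = [1 0; 0 3/2] + [21.0625 2.5000; 2.5000 52.0000] = [22.0625 2.5000; 2.5000 53.5000]
BᵀPA = [22.7500 -18.7500; -2.0000 6.0000]
K = S⁻¹·BᵀPA = [1.0409 -0.8672; -0.0860 0.1527]
A−BK = [0.0945 -0.0886; -0.0902 0.0710]
AᵀP(A−BK) = [1.1473 -0.9668; -0.9668 0.8248]
P' = Q + AᵀP(A−BK) = [6.1473 0.5332; 0.5332 3.0748]
tr(P') = 9.2220

9.2220


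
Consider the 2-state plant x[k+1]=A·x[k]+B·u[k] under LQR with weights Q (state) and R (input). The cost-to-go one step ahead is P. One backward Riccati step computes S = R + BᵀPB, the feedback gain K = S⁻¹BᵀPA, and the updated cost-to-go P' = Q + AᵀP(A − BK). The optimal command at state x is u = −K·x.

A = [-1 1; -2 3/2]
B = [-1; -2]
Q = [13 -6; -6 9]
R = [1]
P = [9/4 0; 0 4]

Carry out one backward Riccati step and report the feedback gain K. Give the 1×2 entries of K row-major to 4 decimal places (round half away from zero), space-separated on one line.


0.9481 -0.7403

BᵀP = [-2.2500 -8.0000]
S = R + BᵀPB = [1] + [18.2500] = [19.2500]
BᵀPA = [18.2500 -14.2500]
K = S⁻¹·BᵀPA = [0.9481 -0.7403]
A−BK = [-0.0519 0.2597; -0.1039 0.0195]
AᵀP(A−BK) = [0.9481 -0.7403; -0.7403 0.7013]
P' = Q + AᵀP(A−BK) = [13.9481 -6.7403; -6.7403 9.7013]
tr(P') = 23.6494


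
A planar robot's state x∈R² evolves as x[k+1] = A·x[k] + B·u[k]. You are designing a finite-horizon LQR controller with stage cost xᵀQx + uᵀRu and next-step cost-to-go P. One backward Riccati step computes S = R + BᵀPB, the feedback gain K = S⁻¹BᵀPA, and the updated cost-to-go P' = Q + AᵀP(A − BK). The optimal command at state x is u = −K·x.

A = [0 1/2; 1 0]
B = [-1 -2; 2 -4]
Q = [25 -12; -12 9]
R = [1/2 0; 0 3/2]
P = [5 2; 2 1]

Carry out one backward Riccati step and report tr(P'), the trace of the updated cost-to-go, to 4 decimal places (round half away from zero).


BᵀP = [-1.0000 0.0000; -18.0000 -8.0000]
S = R + BᵀPB = [1/2 0; 0 3/2] + [1.0000 2.0000; 2.0000 68.0000] = [1.5000 2.0000; 2.0000 69.5000]
BᵀPA = [0.0000 -0.5000; -8.0000 -9.0000]
K = S⁻¹·BᵀPA = [0.1596 -0.1671; -0.1197 -0.1247]
A−BK = [-0.0798 0.0835; 0.2020 -0.1646]
AᵀP(A−BK) = [0.0424 0.0025; 0.0025 0.0443]
P' = Q + AᵀP(A−BK) = [25.0424 -11.9975; -11.9975 9.0443]
tr(P') = 34.0867

34.0867


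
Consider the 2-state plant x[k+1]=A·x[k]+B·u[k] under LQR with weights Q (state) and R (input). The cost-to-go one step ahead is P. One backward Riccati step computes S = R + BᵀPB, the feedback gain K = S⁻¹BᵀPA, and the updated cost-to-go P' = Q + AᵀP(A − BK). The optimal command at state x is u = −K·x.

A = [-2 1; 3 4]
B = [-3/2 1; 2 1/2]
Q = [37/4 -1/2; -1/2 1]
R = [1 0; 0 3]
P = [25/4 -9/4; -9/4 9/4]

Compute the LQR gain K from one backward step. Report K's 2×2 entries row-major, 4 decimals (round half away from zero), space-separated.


1.3659 0.7528 -0.0067 1.0718

BᵀP = [-13.8750 7.8750; 5.1250 -1.1250]
S = R + BᵀPB = [1 0; 0 3] + [36.5625 -9.9375; -9.9375 4.5625] = [37.5625 -9.9375; -9.9375 7.5625]
BᵀPA = [51.3750 17.6250; -13.6250 0.6250]
K = S⁻¹·BᵀPA = [1.3659 0.7528; -0.0067 1.0718]
A−BK = [0.0556 1.0573; 0.2715 1.9585]
AᵀP(A−BK) = [1.9831 1.6796; 1.6796 10.3123]
P' = Q + AᵀP(A−BK) = [11.2331 1.1796; 1.1796 11.3123]
tr(P') = 22.5454


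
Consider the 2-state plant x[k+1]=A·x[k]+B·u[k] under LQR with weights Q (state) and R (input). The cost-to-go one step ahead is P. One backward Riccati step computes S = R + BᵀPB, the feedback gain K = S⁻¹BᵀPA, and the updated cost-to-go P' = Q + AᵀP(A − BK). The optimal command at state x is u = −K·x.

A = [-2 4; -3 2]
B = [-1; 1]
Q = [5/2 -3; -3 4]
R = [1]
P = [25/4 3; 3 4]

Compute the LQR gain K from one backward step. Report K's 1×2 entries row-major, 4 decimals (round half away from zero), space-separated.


BᵀP = [-3.2500 1.0000]
S = R + BᵀPB = [1] + [4.2500] = [5.2500]
BᵀPA = [3.5000 -11.0000]
K = S⁻¹·BᵀPA = [0.6667 -2.0952]
A−BK = [-1.3333 1.9048; -3.6667 4.0952]
AᵀP(A−BK) = [94.6667 -114.6667; -114.6667 140.9524]
P' = Q + AᵀP(A−BK) = [97.1667 -117.6667; -117.6667 144.9524]
tr(P') = 242.1190

0.6667 -2.0952
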